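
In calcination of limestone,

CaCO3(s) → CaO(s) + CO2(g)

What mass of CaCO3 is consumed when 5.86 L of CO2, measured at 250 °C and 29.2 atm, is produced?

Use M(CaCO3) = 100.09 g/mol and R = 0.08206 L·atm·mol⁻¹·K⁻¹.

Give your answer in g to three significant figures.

n(CO2) = PV/RT = (29.2 × 5.86) / (0.08206 × 523.15) = 3.986 mol
n(CaCO3) = (1/1) × 3.986 = 3.986 mol
m(CaCO3) = 3.986 × 100.09 = 399.0 g

399 g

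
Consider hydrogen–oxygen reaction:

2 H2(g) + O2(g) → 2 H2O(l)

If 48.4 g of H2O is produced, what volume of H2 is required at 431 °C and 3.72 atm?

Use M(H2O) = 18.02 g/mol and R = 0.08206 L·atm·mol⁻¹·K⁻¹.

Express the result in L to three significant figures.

41.7 L

n(H2O) = 48.40 / 18.02 = 2.686 mol
n(H2) = (2/2) × 2.686 = 2.686 mol
V = nRT/P = 2.686 × 0.08206 × 704.15 / 3.72 = 41.72 L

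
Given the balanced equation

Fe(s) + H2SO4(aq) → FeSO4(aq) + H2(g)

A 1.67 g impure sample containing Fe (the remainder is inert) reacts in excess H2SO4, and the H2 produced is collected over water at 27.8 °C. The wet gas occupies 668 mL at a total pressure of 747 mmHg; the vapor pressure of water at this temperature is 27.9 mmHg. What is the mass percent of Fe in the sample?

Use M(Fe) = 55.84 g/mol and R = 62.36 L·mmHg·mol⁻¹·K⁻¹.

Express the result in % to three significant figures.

P(H2) = 747 − 27.9 = 719.1 mmHg
n(H2) = PV/RT = (719.1 × 0.6680) / (62.36 × 300.95) = 0.02560 mol
n(Fe) = (1/1) × 0.02560 = 0.02560 mol
m(Fe) = 0.02560 × 55.84 = 1.430 g
%Fe = 1.430 / 1.67 × 100 = 85.63%

85.6 %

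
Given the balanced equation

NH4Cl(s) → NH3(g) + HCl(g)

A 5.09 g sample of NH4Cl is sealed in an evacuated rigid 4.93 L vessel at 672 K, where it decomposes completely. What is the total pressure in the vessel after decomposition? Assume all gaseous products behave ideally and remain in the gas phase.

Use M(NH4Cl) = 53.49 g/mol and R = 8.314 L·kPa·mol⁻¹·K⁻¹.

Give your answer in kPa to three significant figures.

216 kPa

n(NH4Cl) = 5.09 / 53.49 = 0.09516 mol
n(gas produced) = (2/1) × 0.09516 = 0.1903 mol
P = nRT/V = 0.1903 × 8.314 × 672 / 4.93 = 215.7 kPa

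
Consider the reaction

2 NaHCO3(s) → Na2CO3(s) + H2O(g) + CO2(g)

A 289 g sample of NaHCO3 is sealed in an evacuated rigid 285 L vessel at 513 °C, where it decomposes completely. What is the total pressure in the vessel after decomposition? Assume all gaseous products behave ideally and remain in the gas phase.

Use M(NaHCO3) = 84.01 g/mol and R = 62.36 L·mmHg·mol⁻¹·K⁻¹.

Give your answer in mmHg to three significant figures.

n(NaHCO3) = 289 / 84.01 = 3.440 mol
n(gas produced) = (2/2) × 3.440 = 3.440 mol
P = nRT/V = 3.440 × 62.36 × 786.15 / 285 = 591.7 mmHg

592 mmHg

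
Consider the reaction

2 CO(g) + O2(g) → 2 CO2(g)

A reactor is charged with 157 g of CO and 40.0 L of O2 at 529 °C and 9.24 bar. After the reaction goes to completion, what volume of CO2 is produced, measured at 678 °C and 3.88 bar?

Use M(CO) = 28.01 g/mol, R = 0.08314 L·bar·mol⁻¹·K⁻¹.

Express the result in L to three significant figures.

114 L

n(CO) = 157 / 28.01 = 5.605 mol
n(O2) = PV/RT = (9.24 × 40.0) / (0.08314 × 802.15) = 5.542 mol
For 5.605 mol CO, stoichiometry requires (1/2) × 5.605 = 2.803 mol O2; 5.542 mol is available, so CO is limiting.
n(CO2) = (2/2) × 5.605 = 5.605 mol
V(CO2) = nRT/P = 5.605 × 0.08314 × 951.15 / 3.88 = 114.2 L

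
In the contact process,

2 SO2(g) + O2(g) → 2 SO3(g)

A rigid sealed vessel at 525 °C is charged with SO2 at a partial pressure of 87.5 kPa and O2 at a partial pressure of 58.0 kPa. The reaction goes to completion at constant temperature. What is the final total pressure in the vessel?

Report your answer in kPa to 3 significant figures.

With V and T fixed, P_i ∝ n_i, so the mole ratios apply directly to partial pressures at 525 °C.
P(O2) required for 87.5 kPa of SO2 = (1/2) × 87.5 = 43.75 kPa; available 58.0 kPa, so SO2 is limiting.
P(O2) remaining = 58.0 − (1/2) × 87.5 = 14.25 kPa
P(gaseous products) = (2)/2 × 87.5 = 87.50 kPa
P_total at 525 °C = 14.25 + 87.50 = 101.8 kPa

102 kPa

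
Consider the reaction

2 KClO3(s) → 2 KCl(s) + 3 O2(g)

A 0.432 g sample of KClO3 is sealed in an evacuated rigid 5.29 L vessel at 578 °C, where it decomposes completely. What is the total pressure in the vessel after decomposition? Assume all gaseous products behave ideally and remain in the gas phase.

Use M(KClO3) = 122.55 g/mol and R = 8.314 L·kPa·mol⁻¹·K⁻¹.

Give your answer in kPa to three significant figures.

7.07 kPa

n(KClO3) = 0.432 / 122.55 = 0.003525 mol
n(gas produced) = (3/2) × 0.003525 = 0.005287 mol
P = nRT/V = 0.005287 × 8.314 × 851.15 / 5.29 = 7.072 kPa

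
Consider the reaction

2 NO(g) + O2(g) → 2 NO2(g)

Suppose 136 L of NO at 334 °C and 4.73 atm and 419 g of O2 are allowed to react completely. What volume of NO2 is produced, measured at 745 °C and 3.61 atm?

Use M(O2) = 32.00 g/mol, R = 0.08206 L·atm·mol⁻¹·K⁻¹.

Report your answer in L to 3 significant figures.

299 L

n(NO) = PV/RT = (4.73 × 136) / (0.08206 × 607.15) = 12.91 mol
n(O2) = 419 / 32.00 = 13.09 mol
For 12.91 mol NO, stoichiometry requires (1/2) × 12.91 = 6.455 mol O2; 13.09 mol is available, so NO is limiting.
n(NO2) = (2/2) × 12.91 = 12.91 mol
V(NO2) = nRT/P = 12.91 × 0.08206 × 1018.15 / 3.61 = 298.8 L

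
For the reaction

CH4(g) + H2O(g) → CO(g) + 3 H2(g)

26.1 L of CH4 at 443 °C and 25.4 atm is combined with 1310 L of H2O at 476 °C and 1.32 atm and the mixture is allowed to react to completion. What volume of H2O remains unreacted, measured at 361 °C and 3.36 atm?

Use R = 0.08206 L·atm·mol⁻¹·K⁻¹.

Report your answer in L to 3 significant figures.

261 L

n(CH4) = PV/RT = (25.4 × 26.1) / (0.08206 × 716.15) = 11.28 mol
n(H2O) = PV/RT = (1.32 × 1310) / (0.08206 × 749.15) = 28.13 mol
For 11.28 mol CH4, stoichiometry requires (1/1) × 11.28 = 11.28 mol H2O; 28.13 mol is available, so CH4 is limiting.
n(H2O) consumed = (1/1) × 11.28 = 11.28 mol; remaining = 28.13 − 11.28 = 16.85 mol
V(H2O) = nRT/P = 16.85 × 0.08206 × 634.15 / 3.36 = 261.0 L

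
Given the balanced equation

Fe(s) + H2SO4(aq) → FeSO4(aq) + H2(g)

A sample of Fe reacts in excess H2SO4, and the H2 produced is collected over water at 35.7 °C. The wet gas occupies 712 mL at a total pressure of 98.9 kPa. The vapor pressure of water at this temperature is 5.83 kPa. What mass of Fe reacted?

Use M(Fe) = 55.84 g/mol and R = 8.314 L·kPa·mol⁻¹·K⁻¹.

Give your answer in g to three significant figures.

P(H2) = 98.9 − 5.83 = 93.07 kPa
n(H2) = PV/RT = (93.07 × 0.7120) / (8.314 × 308.85) = 0.02581 mol
n(Fe) = (1/1) × 0.02581 = 0.02581 mol
m(Fe) = 0.02581 × 55.84 = 1.441 g

1.44 g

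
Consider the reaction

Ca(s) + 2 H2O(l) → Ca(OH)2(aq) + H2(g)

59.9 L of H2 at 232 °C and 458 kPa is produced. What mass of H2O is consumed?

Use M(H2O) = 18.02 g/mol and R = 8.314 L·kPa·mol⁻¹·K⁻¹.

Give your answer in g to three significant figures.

n(H2) = PV/RT = (458 × 59.9) / (8.314 × 505.15) = 6.532 mol
n(H2O) = (2/1) × 6.532 = 13.06 mol
m(H2O) = 13.06 × 18.02 = 235.3 g

235 g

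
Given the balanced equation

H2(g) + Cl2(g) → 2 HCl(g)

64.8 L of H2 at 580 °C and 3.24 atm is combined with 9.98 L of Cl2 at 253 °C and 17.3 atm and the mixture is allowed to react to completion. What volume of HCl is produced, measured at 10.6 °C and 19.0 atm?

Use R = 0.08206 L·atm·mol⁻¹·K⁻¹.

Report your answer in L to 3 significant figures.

n(H2) = PV/RT = (3.24 × 64.8) / (0.08206 × 853.15) = 2.999 mol
n(Cl2) = PV/RT = (17.3 × 9.98) / (0.08206 × 526.15) = 3.999 mol
For 2.999 mol H2, stoichiometry requires (1/1) × 2.999 = 2.999 mol Cl2; 3.999 mol is available, so H2 is limiting.
n(HCl) = (2/1) × 2.999 = 5.998 mol
V(HCl) = nRT/P = 5.998 × 0.08206 × 283.75 / 19.0 = 7.351 L

7.35 L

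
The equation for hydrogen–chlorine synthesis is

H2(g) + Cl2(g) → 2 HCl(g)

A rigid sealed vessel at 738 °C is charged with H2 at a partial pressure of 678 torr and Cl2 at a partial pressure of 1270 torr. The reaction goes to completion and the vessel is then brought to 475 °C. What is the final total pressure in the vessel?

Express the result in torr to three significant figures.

At constant V, partial pressures at 738 °C are proportional to moles, so apply stoichiometry directly to pressures.
P(Cl2) required for 678 torr of H2 = (1/1) × 678 = 678.0 torr; available 1270 torr, so H2 is limiting.
P(Cl2) remaining = 1270 − (1/1) × 678 = 592.0 torr
P(gaseous products) = (2)/1 × 678 = 1356 torr
P_total at 738 °C = 592.0 + 1356 = 1948 torr
Scaling to 475 °C: P = 1948 × 748.15/1011.15 = 1441 torr

1440 torr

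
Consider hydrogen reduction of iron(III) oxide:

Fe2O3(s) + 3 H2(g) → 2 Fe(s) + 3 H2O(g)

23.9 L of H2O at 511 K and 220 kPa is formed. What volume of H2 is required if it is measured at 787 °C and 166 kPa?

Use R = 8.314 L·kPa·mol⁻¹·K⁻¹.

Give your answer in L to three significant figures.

n(H2O) = PV/RT = (220 × 23.9) / (8.314 × 511) = 1.238 mol
n(H2) = (3/3) × 1.238 = 1.238 mol
V = nRT/P = 1.238 × 8.314 × 1060.15 / 166 = 65.73 L

65.7 L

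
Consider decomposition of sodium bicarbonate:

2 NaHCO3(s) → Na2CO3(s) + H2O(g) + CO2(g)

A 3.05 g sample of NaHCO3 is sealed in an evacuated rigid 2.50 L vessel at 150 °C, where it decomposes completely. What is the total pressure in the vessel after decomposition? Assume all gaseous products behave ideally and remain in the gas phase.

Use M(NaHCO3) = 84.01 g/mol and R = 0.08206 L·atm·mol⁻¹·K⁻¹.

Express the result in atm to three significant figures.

0.504 atm

n(NaHCO3) = 3.05 / 84.01 = 0.03631 mol
n(gas produced) = (2/2) × 0.03631 = 0.03631 mol
P = nRT/V = 0.03631 × 0.08206 × 423.15 / 2.50 = 0.5043 atm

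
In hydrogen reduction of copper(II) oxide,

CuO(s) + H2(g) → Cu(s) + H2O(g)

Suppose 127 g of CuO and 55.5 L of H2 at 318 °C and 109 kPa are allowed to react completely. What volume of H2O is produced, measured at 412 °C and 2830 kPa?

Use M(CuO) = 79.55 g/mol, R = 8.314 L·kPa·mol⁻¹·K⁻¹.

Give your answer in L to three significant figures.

n(CuO) = 127 / 79.55 = 1.596 mol
n(H2) = PV/RT = (109 × 55.5) / (8.314 × 591.15) = 1.231 mol
For 1.596 mol CuO, stoichiometry requires (1/1) × 1.596 = 1.596 mol H2; 1.231 mol is available, so H2 is limiting.
n(H2O) = (1/1) × 1.231 = 1.231 mol
V(H2O) = nRT/P = 1.231 × 8.314 × 685.15 / 2830 = 2.478 L

2.48 L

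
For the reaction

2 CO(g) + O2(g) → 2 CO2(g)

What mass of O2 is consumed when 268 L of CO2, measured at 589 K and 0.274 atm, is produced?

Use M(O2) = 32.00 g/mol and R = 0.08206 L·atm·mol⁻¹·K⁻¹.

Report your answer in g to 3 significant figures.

24.3 g

n(CO2) = PV/RT = (0.274 × 268) / (0.08206 × 589) = 1.519 mol
n(O2) = (1/2) × 1.519 = 0.7595 mol
m(O2) = 0.7595 × 32.00 = 24.30 g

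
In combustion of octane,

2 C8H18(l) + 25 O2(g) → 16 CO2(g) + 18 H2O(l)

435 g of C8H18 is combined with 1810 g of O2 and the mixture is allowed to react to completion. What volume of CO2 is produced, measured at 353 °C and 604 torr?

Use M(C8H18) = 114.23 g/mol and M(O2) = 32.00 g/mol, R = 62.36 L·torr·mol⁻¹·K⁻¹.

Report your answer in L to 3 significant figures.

1970 L

n(C8H18) = 435 / 114.23 = 3.808 mol
n(O2) = 1810 / 32.00 = 56.56 mol
For 3.808 mol C8H18, stoichiometry requires (25/2) × 3.808 = 47.60 mol O2; 56.56 mol is available, so C8H18 is limiting.
n(CO2) = (16/2) × 3.808 = 30.46 mol
V(CO2) = nRT/P = 30.46 × 62.36 × 626.15 / 604 = 1969 L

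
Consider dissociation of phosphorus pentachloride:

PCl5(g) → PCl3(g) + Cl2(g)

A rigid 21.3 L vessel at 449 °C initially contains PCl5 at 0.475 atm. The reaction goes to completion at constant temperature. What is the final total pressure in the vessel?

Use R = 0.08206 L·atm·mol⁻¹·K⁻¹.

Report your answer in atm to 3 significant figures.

At constant T and V, P ∝ n(gas): 1 mol gas → 2 mol gas.
P_final = (2/1) × 0.475 = 0.9500 atm

0.950 atm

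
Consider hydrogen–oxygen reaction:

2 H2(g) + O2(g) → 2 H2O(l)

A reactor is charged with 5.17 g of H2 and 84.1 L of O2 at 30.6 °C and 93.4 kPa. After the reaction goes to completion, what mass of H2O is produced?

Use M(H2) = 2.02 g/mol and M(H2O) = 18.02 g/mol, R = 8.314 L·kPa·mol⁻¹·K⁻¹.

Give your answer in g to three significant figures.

n(H2) = 5.17 / 2.02 = 2.559 mol
n(O2) = PV/RT = (93.4 × 84.1) / (8.314 × 303.75) = 3.110 mol
For 2.559 mol H2, stoichiometry requires (1/2) × 2.559 = 1.280 mol O2; 3.110 mol is available, so H2 is limiting.
n(H2O) = (2/2) × 2.559 = 2.559 mol
m(H2O) = 2.559 × 18.02 = 46.11 g

46.1 g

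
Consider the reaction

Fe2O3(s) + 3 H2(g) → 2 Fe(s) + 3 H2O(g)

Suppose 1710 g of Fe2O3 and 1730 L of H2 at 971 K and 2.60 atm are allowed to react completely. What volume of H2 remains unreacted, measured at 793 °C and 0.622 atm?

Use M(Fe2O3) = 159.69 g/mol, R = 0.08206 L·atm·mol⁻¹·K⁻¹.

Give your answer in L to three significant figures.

n(Fe2O3) = 1710 / 159.69 = 10.71 mol
n(H2) = PV/RT = (2.60 × 1730) / (0.08206 × 971) = 56.45 mol
For 10.71 mol Fe2O3, stoichiometry requires (3/1) × 10.71 = 32.13 mol H2; 56.45 mol is available, so Fe2O3 is limiting.
n(H2) consumed = (3/1) × 10.71 = 32.13 mol; remaining = 56.45 − 32.13 = 24.32 mol
V(H2) = nRT/P = 24.32 × 0.08206 × 1066.15 / 0.622 = 3421 L

3420 L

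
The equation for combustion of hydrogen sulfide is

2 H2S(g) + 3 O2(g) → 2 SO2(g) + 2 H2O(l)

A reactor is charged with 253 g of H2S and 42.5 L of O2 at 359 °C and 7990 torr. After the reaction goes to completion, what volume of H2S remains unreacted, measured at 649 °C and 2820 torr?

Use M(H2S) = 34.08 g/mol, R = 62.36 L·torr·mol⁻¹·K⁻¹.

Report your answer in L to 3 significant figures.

n(H2S) = 253 / 34.08 = 7.424 mol
n(O2) = PV/RT = (7990 × 42.5) / (62.36 × 632.15) = 8.614 mol
For 7.424 mol H2S, stoichiometry requires (3/2) × 7.424 = 11.14 mol O2; 8.614 mol is available, so O2 is limiting.
n(H2S) consumed = (2/3) × 8.614 = 5.743 mol; remaining = 7.424 − 5.743 = 1.681 mol
V(H2S) = nRT/P = 1.681 × 62.36 × 922.15 / 2820 = 34.28 L

34.3 L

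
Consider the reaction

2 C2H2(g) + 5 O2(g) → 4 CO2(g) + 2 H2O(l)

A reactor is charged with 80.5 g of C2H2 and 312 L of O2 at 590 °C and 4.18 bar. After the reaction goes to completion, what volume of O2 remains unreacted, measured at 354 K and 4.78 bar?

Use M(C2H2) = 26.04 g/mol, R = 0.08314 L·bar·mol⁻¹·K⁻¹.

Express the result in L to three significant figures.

n(C2H2) = 80.5 / 26.04 = 3.091 mol
n(O2) = PV/RT = (4.18 × 312) / (0.08314 × 863.15) = 18.17 mol
For 3.091 mol C2H2, stoichiometry requires (5/2) × 3.091 = 7.728 mol O2; 18.17 mol is available, so C2H2 is limiting.
n(O2) consumed = (5/2) × 3.091 = 7.728 mol; remaining = 18.17 − 7.728 = 10.44 mol
V(O2) = nRT/P = 10.44 × 0.08314 × 354 / 4.78 = 64.28 L

64.3 L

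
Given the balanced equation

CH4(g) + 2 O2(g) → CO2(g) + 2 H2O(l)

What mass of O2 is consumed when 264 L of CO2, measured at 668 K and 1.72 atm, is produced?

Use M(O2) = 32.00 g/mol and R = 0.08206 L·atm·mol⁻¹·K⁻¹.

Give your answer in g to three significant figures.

530 g

n(CO2) = PV/RT = (1.72 × 264) / (0.08206 × 668) = 8.284 mol
n(O2) = (2/1) × 8.284 = 16.57 mol
m(O2) = 16.57 × 32.00 = 530.2 g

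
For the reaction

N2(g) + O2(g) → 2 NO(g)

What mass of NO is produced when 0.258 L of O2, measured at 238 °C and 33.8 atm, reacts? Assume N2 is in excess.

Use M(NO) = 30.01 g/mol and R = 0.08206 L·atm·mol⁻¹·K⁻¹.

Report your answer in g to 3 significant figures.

n(O2) = PV/RT = (33.8 × 0.258) / (0.08206 × 511.15) = 0.2079 mol
n(NO) = (2/1) × 0.2079 = 0.4158 mol
m(NO) = 0.4158 × 30.01 = 12.48 g

12.5 g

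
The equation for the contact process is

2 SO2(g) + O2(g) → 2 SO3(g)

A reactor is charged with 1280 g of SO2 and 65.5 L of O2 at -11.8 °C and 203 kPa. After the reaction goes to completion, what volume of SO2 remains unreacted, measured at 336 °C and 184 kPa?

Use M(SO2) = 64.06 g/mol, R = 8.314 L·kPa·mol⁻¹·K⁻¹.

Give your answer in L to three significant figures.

n(SO2) = 1280 / 64.06 = 19.98 mol
n(O2) = PV/RT = (203 × 65.5) / (8.314 × 261.35) = 6.119 mol
For 19.98 mol SO2, stoichiometry requires (1/2) × 19.98 = 9.990 mol O2; 6.119 mol is available, so O2 is limiting.
n(SO2) consumed = (2/1) × 6.119 = 12.24 mol; remaining = 19.98 − 12.24 = 7.740 mol
V(SO2) = nRT/P = 7.740 × 8.314 × 609.15 / 184 = 213.0 L

213 L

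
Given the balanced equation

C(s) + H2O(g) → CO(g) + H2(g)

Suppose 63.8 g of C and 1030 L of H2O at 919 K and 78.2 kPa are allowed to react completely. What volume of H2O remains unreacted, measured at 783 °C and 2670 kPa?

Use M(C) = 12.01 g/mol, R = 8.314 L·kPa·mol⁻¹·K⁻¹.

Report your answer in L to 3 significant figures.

n(C) = 63.8 / 12.01 = 5.312 mol
n(H2O) = PV/RT = (78.2 × 1030) / (8.314 × 919) = 10.54 mol
For 5.312 mol C, stoichiometry requires (1/1) × 5.312 = 5.312 mol H2O; 10.54 mol is available, so C is limiting.
n(H2O) consumed = (1/1) × 5.312 = 5.312 mol; remaining = 10.54 − 5.312 = 5.228 mol
V(H2O) = nRT/P = 5.228 × 8.314 × 1056.15 / 2670 = 17.19 L

17.2 L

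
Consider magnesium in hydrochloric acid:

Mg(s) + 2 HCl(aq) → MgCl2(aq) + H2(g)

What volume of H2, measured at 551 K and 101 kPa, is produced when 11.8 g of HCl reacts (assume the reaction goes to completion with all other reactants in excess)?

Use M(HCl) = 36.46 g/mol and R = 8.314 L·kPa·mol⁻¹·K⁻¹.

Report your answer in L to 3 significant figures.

n(HCl) = 11.80 / 36.46 = 0.3236 mol
n(H2) = (1/2) × 0.3236 = 0.1618 mol
V = nRT/P = 0.1618 × 8.314 × 551 / 101 = 7.339 L

7.34 L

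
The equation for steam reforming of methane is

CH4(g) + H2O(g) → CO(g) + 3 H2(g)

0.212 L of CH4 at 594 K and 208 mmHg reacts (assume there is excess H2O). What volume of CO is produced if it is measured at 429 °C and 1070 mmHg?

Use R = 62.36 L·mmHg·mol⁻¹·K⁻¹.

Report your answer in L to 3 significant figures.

n(CH4) = PV/RT = (208 × 0.212) / (62.36 × 594) = 0.001190 mol
n(CO) = (1/1) × 0.001190 = 0.001190 mol
V = nRT/P = 0.001190 × 62.36 × 702.15 / 1070 = 0.04870 L

0.0487 L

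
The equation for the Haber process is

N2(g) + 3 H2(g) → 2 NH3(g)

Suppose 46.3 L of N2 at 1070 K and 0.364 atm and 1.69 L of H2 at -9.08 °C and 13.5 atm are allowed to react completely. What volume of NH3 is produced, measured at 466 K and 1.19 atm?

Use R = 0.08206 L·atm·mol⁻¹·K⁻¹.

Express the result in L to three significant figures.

12.3 L

n(N2) = PV/RT = (0.364 × 46.3) / (0.08206 × 1070) = 0.1919 mol
n(H2) = PV/RT = (13.5 × 1.69) / (0.08206 × 264.07) = 1.053 mol
For 0.1919 mol N2, stoichiometry requires (3/1) × 0.1919 = 0.5757 mol H2; 1.053 mol is available, so N2 is limiting.
n(NH3) = (2/1) × 0.1919 = 0.3838 mol
V(NH3) = nRT/P = 0.3838 × 0.08206 × 466 / 1.19 = 12.33 L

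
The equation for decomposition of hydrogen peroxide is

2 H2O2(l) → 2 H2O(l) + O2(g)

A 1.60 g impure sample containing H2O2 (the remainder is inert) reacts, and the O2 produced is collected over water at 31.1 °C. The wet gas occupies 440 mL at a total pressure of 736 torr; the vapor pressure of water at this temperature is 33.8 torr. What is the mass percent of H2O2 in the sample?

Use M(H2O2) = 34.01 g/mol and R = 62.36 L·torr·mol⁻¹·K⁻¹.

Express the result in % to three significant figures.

P(O2) = 736 − 33.8 = 702.2 torr
n(O2) = PV/RT = (702.2 × 0.4400) / (62.36 × 304.25) = 0.01628 mol
n(H2O2) = (2/1) × 0.01628 = 0.03256 mol
m(H2O2) = 0.03256 × 34.01 = 1.107 g
%H2O2 = 1.107 / 1.60 × 100 = 69.19%

69.2 %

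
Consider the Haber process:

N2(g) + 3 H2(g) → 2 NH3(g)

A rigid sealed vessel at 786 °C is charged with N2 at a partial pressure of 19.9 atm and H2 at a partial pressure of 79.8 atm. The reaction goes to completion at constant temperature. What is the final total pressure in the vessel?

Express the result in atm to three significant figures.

Because the vessel is rigid and T is held at 786 °C, work the stoichiometry in partial pressures (P_i = n_iRT/V).
P(H2) required for 19.9 atm of N2 = (3/1) × 19.9 = 59.70 atm; available 79.8 atm, so N2 is limiting.
P(H2) remaining = 79.8 − (3/1) × 19.9 = 20.10 atm
P(gaseous products) = (2)/1 × 19.9 = 39.80 atm
P_total at 786 °C = 20.10 + 39.80 = 59.90 atm

59.9 atm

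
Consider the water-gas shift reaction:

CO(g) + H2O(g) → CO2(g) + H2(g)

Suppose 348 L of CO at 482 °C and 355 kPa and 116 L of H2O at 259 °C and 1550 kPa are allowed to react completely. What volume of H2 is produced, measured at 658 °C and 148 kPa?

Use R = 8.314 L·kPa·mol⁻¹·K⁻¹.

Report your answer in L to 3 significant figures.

1030 L

n(CO) = PV/RT = (355 × 348) / (8.314 × 755.15) = 19.68 mol
n(H2O) = PV/RT = (1550 × 116) / (8.314 × 532.15) = 40.64 mol
For 19.68 mol CO, stoichiometry requires (1/1) × 19.68 = 19.68 mol H2O; 40.64 mol is available, so CO is limiting.
n(H2) = (1/1) × 19.68 = 19.68 mol
V(H2) = nRT/P = 19.68 × 8.314 × 931.15 / 148 = 1029 L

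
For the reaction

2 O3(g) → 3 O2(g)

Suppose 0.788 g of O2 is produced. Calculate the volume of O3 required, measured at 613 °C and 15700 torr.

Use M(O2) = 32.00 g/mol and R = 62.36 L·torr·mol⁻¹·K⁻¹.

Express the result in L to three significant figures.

0.0578 L

n(O2) = 0.7880 / 32.00 = 0.02463 mol
n(O3) = (2/3) × 0.02463 = 0.01642 mol
V = nRT/P = 0.01642 × 62.36 × 886.15 / 15700 = 0.05779 L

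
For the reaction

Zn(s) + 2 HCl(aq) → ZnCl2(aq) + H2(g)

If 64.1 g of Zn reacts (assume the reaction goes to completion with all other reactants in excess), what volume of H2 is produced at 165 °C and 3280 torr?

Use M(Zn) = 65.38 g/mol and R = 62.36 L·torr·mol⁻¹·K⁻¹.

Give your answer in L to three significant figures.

8.17 L

n(Zn) = 64.10 / 65.38 = 0.9804 mol
n(H2) = (1/1) × 0.9804 = 0.9804 mol
V = nRT/P = 0.9804 × 62.36 × 438.15 / 3280 = 8.167 L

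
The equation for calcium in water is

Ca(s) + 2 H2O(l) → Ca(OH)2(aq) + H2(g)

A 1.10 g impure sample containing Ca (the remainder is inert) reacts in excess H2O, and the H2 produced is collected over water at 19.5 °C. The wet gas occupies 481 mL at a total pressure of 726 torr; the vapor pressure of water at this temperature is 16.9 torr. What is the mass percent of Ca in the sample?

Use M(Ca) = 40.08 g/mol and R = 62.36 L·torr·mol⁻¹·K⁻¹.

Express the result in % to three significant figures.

P(H2) = 726 − 16.9 = 709.1 torr
n(H2) = PV/RT = (709.1 × 0.4810) / (62.36 × 292.65) = 0.01869 mol
n(Ca) = (1/1) × 0.01869 = 0.01869 mol
m(Ca) = 0.01869 × 40.08 = 0.7491 g
%Ca = 0.7491 / 1.10 × 100 = 68.10%

68.1 %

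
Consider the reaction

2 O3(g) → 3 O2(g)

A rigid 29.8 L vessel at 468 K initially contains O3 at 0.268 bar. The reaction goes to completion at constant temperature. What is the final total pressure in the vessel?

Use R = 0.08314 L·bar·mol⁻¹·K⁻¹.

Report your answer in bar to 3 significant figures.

0.402 bar

Since T and V are fixed, P_final/P_initial = n_final/n_initial = 3/2.
P_final = (3/2) × 0.268 = 0.4020 bar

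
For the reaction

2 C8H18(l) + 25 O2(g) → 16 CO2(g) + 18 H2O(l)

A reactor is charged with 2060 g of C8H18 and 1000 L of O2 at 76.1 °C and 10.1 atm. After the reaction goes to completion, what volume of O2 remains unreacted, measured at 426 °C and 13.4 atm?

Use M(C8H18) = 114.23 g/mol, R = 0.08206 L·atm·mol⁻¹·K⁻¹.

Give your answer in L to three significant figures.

544 L

n(C8H18) = 2060 / 114.23 = 18.03 mol
n(O2) = PV/RT = (10.1 × 1000) / (0.08206 × 349.25) = 352.4 mol
For 18.03 mol C8H18, stoichiometry requires (25/2) × 18.03 = 225.4 mol O2; 352.4 mol is available, so C8H18 is limiting.
n(O2) consumed = (25/2) × 18.03 = 225.4 mol; remaining = 352.4 − 225.4 = 127.0 mol
V(O2) = nRT/P = 127.0 × 0.08206 × 699.15 / 13.4 = 543.8 L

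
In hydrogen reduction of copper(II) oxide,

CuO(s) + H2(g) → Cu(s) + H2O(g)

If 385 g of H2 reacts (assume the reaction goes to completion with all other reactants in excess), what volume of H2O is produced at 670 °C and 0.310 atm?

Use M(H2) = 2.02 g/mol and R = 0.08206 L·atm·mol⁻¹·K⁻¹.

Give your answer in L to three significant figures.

47600 L

n(H2) = 385.0 / 2.02 = 190.6 mol
n(H2O) = (1/1) × 190.6 = 190.6 mol
V = nRT/P = 190.6 × 0.08206 × 943.15 / 0.310 = 47590 L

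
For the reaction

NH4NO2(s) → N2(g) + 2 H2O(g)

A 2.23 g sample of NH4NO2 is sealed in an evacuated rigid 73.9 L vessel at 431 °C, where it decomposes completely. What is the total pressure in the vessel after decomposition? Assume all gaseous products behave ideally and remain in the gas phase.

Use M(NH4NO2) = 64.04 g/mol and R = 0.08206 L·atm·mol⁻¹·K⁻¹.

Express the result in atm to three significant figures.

n(NH4NO2) = 2.23 / 64.04 = 0.03482 mol
n(gas produced) = (3/1) × 0.03482 = 0.1045 mol
P = nRT/V = 0.1045 × 0.08206 × 704.15 / 73.9 = 0.08171 atm

0.0817 atm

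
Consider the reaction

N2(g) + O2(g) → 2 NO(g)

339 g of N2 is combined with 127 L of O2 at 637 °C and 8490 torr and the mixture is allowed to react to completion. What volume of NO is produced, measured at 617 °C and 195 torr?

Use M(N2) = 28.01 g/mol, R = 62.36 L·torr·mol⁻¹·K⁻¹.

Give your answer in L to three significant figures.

n(N2) = 339 / 28.01 = 12.10 mol
n(O2) = PV/RT = (8490 × 127) / (62.36 × 910.15) = 19.00 mol
For 12.10 mol N2, stoichiometry requires (1/1) × 12.10 = 12.10 mol O2; 19.00 mol is available, so N2 is limiting.
n(NO) = (2/1) × 12.10 = 24.20 mol
V(NO) = nRT/P = 24.20 × 62.36 × 890.15 / 195 = 6889 L

6890 L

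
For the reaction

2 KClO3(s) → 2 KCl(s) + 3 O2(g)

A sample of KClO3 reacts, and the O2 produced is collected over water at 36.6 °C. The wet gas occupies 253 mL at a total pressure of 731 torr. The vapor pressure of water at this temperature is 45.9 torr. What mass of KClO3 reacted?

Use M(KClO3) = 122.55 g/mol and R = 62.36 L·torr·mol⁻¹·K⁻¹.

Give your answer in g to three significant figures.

0.733 g

P(O2) = 731 − 45.9 = 685.1 torr
n(O2) = PV/RT = (685.1 × 0.2530) / (62.36 × 309.75) = 0.008973 mol
n(KClO3) = (2/3) × 0.008973 = 0.005982 mol
m(KClO3) = 0.005982 × 122.55 = 0.7331 g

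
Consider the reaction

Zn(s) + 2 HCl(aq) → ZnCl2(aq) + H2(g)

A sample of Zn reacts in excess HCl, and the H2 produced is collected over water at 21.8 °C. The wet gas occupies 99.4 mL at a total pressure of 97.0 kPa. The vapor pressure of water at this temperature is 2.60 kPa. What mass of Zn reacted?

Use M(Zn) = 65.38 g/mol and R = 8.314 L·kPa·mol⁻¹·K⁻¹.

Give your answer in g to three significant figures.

0.250 g

P(H2) = 97.0 − 2.60 = 94.40 kPa
n(H2) = PV/RT = (94.40 × 0.09940) / (8.314 × 294.95) = 0.003826 mol
n(Zn) = (1/1) × 0.003826 = 0.003826 mol
m(Zn) = 0.003826 × 65.38 = 0.2501 g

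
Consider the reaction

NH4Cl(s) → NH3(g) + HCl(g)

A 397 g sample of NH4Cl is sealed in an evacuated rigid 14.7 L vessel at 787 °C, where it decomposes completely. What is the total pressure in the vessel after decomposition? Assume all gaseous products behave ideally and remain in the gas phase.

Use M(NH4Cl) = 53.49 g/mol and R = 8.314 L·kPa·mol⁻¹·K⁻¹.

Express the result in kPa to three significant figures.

n(NH4Cl) = 397 / 53.49 = 7.422 mol
n(gas produced) = (2/1) × 7.422 = 14.84 mol
P = nRT/V = 14.84 × 8.314 × 1060.15 / 14.7 = 8898 kPa

8900 kPa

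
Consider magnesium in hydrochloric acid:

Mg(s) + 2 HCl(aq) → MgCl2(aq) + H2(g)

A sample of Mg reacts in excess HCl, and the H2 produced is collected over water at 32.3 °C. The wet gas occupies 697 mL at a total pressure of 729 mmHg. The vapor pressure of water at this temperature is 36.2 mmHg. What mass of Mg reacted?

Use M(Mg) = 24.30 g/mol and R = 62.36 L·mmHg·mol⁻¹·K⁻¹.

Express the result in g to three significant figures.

0.616 g

P(H2) = 729 − 36.2 = 692.8 mmHg
n(H2) = PV/RT = (692.8 × 0.6970) / (62.36 × 305.45) = 0.02535 mol
n(Mg) = (1/1) × 0.02535 = 0.02535 mol
m(Mg) = 0.02535 × 24.30 = 0.6160 g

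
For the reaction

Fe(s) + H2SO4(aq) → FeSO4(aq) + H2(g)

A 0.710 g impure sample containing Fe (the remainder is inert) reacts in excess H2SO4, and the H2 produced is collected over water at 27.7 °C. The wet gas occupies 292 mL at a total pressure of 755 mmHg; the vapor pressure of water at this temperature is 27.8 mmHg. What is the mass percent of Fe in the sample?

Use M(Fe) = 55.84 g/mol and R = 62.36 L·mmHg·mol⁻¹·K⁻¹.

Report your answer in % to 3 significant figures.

89.0 %

P(H2) = 755 − 27.8 = 727.2 mmHg
n(H2) = PV/RT = (727.2 × 0.2920) / (62.36 × 300.85) = 0.01132 mol
n(Fe) = (1/1) × 0.01132 = 0.01132 mol
m(Fe) = 0.01132 × 55.84 = 0.6321 g
%Fe = 0.6321 / 0.710 × 100 = 89.03%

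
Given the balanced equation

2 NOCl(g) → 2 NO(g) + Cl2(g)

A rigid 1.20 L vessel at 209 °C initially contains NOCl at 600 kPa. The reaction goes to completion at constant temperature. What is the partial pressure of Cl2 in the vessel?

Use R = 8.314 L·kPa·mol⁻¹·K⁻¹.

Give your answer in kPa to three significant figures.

n(NOCl)₀ = PV/RT = (600 × 1.20) / (8.314 × 482.15) = 0.1796 mol
n(Cl2) = (1/2) × 0.1796 = 0.08980 mol
P(Cl2) = nRT/V = 0.08980 × 8.314 × 482.15 / 1.20 = 300.0 kPa

300 kPa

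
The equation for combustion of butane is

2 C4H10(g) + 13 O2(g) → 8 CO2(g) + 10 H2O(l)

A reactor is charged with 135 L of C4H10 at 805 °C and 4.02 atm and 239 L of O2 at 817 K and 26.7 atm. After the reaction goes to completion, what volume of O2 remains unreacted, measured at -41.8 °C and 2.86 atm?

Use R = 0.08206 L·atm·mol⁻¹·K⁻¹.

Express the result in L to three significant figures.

367 L

n(C4H10) = PV/RT = (4.02 × 135) / (0.08206 × 1078.15) = 6.134 mol
n(O2) = PV/RT = (26.7 × 239) / (0.08206 × 817) = 95.18 mol
For 6.134 mol C4H10, stoichiometry requires (13/2) × 6.134 = 39.87 mol O2; 95.18 mol is available, so C4H10 is limiting.
n(O2) consumed = (13/2) × 6.134 = 39.87 mol; remaining = 95.18 − 39.87 = 55.31 mol
V(O2) = nRT/P = 55.31 × 0.08206 × 231.35 / 2.86 = 367.1 L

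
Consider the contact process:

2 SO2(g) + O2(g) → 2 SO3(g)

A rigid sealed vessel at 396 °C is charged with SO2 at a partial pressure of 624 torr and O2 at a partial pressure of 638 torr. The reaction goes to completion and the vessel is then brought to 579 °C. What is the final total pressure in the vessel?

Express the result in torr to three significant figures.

1210 torr

Because the vessel is rigid and T is held at 396 °C, work the stoichiometry in partial pressures (P_i = n_iRT/V).
P(O2) required for 624 torr of SO2 = (1/2) × 624 = 312.0 torr; available 638 torr, so SO2 is limiting.
P(O2) remaining = 638 − (1/2) × 624 = 326.0 torr
P(gaseous products) = (2)/2 × 624 = 624.0 torr
P_total at 396 °C = 326.0 + 624.0 = 950.0 torr
Scaling to 579 °C: P = 950.0 × 852.15/669.15 = 1210 torr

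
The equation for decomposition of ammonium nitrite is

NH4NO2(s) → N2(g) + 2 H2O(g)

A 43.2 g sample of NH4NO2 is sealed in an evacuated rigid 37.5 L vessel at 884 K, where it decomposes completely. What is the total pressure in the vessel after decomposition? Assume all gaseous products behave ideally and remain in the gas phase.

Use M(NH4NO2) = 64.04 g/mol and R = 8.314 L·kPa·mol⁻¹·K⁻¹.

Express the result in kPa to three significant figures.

397 kPa

n(NH4NO2) = 43.2 / 64.04 = 0.6746 mol
n(gas produced) = (3/1) × 0.6746 = 2.024 mol
P = nRT/V = 2.024 × 8.314 × 884 / 37.5 = 396.7 kPa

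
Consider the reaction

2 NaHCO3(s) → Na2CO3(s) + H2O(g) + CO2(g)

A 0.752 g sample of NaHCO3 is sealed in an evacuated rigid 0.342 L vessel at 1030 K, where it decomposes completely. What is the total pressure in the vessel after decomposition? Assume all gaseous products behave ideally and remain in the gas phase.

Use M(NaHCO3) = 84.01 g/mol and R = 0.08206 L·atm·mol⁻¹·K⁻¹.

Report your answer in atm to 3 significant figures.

n(NaHCO3) = 0.752 / 84.01 = 0.008951 mol
n(gas produced) = (2/2) × 0.008951 = 0.008951 mol
P = nRT/V = 0.008951 × 0.08206 × 1030 / 0.342 = 2.212 atm

2.21 atm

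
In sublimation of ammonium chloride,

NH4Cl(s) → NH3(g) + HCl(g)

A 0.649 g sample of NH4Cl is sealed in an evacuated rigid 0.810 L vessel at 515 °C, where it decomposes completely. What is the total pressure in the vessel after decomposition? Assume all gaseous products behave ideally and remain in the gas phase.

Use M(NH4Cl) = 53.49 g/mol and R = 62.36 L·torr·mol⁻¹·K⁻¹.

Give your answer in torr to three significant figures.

n(NH4Cl) = 0.649 / 53.49 = 0.01213 mol
n(gas produced) = (2/1) × 0.01213 = 0.02426 mol
P = nRT/V = 0.02426 × 62.36 × 788.15 / 0.810 = 1472 torr

1470 torr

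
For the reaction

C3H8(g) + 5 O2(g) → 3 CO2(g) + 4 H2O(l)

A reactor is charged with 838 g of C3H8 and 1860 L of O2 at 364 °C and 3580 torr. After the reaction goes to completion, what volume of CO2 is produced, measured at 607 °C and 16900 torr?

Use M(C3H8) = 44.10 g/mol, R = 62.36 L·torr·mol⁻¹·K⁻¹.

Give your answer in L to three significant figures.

n(C3H8) = 838 / 44.10 = 19.00 mol
n(O2) = PV/RT = (3580 × 1860) / (62.36 × 637.15) = 167.6 mol
For 19.00 mol C3H8, stoichiometry requires (5/1) × 19.00 = 95.00 mol O2; 167.6 mol is available, so C3H8 is limiting.
n(CO2) = (3/1) × 19.00 = 57.00 mol
V(CO2) = nRT/P = 57.00 × 62.36 × 880.15 / 16900 = 185.1 L

185 L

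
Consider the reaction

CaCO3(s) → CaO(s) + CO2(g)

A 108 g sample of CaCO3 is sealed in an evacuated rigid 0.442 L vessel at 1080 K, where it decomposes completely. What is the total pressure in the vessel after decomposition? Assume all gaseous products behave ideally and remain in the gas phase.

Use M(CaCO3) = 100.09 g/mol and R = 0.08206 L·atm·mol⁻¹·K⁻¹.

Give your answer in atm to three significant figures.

216 atm

n(CaCO3) = 108 / 100.09 = 1.079 mol
n(gas produced) = (1/1) × 1.079 = 1.079 mol
P = nRT/V = 1.079 × 0.08206 × 1080 / 0.442 = 216.3 atm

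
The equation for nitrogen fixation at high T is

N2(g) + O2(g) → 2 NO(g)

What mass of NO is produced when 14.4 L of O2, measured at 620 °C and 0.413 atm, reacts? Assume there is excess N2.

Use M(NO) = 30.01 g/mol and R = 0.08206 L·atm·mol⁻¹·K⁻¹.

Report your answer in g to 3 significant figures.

n(O2) = PV/RT = (0.413 × 14.4) / (0.08206 × 893.15) = 0.08114 mol
n(NO) = (2/1) × 0.08114 = 0.1623 mol
m(NO) = 0.1623 × 30.01 = 4.871 g

4.87 g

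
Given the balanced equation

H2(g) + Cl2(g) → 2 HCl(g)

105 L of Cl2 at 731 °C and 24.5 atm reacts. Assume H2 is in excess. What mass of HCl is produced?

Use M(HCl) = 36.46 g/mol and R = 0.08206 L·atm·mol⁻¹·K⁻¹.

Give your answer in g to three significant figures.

2280 g

n(Cl2) = PV/RT = (24.5 × 105) / (0.08206 × 1004.15) = 31.22 mol
n(HCl) = (2/1) × 31.22 = 62.44 mol
m(HCl) = 62.44 × 36.46 = 2277 g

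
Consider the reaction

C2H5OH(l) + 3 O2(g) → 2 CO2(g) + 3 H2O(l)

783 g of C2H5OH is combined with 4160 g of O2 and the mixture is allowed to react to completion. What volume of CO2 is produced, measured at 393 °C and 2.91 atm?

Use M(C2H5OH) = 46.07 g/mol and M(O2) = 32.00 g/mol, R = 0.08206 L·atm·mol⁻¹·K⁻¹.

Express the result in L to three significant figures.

639 L

n(C2H5OH) = 783 / 46.07 = 17.00 mol
n(O2) = 4160 / 32.00 = 130.0 mol
For 17.00 mol C2H5OH, stoichiometry requires (3/1) × 17.00 = 51.00 mol O2; 130.0 mol is available, so C2H5OH is limiting.
n(CO2) = (2/1) × 17.00 = 34.00 mol
V(CO2) = nRT/P = 34.00 × 0.08206 × 666.15 / 2.91 = 638.7 L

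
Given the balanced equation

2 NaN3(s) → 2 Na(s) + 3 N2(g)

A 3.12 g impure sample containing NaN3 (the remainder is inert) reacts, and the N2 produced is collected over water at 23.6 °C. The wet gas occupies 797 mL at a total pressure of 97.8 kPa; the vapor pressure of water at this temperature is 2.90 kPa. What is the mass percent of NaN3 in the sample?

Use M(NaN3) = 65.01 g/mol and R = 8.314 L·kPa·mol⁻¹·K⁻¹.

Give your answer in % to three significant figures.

42.6 %

P(N2) = 97.8 − 2.90 = 94.90 kPa
n(N2) = PV/RT = (94.90 × 0.7970) / (8.314 × 296.75) = 0.03066 mol
n(NaN3) = (2/3) × 0.03066 = 0.02044 mol
m(NaN3) = 0.02044 × 65.01 = 1.329 g
%NaN3 = 1.329 / 3.12 × 100 = 42.60%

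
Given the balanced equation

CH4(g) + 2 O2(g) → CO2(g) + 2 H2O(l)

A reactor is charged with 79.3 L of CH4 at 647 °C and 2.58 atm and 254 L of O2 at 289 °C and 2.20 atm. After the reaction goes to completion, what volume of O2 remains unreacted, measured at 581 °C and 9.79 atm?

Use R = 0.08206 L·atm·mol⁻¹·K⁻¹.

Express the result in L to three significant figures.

47.9 L

n(CH4) = PV/RT = (2.58 × 79.3) / (0.08206 × 920.15) = 2.710 mol
n(O2) = PV/RT = (2.20 × 254) / (0.08206 × 562.15) = 12.11 mol
For 2.710 mol CH4, stoichiometry requires (2/1) × 2.710 = 5.420 mol O2; 12.11 mol is available, so CH4 is limiting.
n(O2) consumed = (2/1) × 2.710 = 5.420 mol; remaining = 12.11 − 5.420 = 6.690 mol
V(O2) = nRT/P = 6.690 × 0.08206 × 854.15 / 9.79 = 47.90 L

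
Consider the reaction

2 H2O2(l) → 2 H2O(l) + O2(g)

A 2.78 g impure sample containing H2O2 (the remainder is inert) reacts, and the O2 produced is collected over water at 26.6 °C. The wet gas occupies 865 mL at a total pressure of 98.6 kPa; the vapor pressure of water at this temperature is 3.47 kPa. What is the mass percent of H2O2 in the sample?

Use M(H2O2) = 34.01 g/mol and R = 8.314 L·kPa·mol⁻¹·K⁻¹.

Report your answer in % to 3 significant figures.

80.8 %

P(O2) = 98.6 − 3.47 = 95.13 kPa
n(O2) = PV/RT = (95.13 × 0.8650) / (8.314 × 299.75) = 0.03302 mol
n(H2O2) = (2/1) × 0.03302 = 0.06604 mol
m(H2O2) = 0.06604 × 34.01 = 2.246 g
%H2O2 = 2.246 / 2.78 × 100 = 80.79%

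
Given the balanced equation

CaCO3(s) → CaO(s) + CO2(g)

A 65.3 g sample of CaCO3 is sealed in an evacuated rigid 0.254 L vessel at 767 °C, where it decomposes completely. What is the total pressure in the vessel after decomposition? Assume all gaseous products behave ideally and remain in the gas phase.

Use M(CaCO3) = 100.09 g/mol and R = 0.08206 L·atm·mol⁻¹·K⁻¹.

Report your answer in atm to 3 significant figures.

219 atm

n(CaCO3) = 65.3 / 100.09 = 0.6524 mol
n(gas produced) = (1/1) × 0.6524 = 0.6524 mol
P = nRT/V = 0.6524 × 0.08206 × 1040.15 / 0.254 = 219.2 atm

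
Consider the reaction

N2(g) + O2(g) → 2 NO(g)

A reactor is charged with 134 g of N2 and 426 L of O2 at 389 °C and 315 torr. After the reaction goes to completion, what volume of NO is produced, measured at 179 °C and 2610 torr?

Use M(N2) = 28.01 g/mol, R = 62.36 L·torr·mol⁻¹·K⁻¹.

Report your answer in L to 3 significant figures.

n(N2) = 134 / 28.01 = 4.784 mol
n(O2) = PV/RT = (315 × 426) / (62.36 × 662.15) = 3.250 mol
For 4.784 mol N2, stoichiometry requires (1/1) × 4.784 = 4.784 mol O2; 3.250 mol is available, so O2 is limiting.
n(NO) = (2/1) × 3.250 = 6.500 mol
V(NO) = nRT/P = 6.500 × 62.36 × 452.15 / 2610 = 70.22 L

70.2 L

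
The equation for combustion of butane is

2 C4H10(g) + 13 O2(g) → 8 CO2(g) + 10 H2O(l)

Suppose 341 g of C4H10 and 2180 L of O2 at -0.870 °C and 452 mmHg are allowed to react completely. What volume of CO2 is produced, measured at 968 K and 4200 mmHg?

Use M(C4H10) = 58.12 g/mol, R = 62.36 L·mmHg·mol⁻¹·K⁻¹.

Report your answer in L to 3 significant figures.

n(C4H10) = 341 / 58.12 = 5.867 mol
n(O2) = PV/RT = (452 × 2180) / (62.36 × 272.28) = 58.03 mol
For 5.867 mol C4H10, stoichiometry requires (13/2) × 5.867 = 38.14 mol O2; 58.03 mol is available, so C4H10 is limiting.
n(CO2) = (8/2) × 5.867 = 23.47 mol
V(CO2) = nRT/P = 23.47 × 62.36 × 968 / 4200 = 337.3 L

337 L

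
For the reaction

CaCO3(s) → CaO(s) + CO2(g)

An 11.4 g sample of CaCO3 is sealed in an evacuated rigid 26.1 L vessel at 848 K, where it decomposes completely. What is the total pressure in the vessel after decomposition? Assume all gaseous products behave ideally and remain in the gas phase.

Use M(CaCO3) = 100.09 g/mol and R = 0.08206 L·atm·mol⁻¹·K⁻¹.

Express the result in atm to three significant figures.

n(CaCO3) = 11.4 / 100.09 = 0.1139 mol
n(gas produced) = (1/1) × 0.1139 = 0.1139 mol
P = nRT/V = 0.1139 × 0.08206 × 848 / 26.1 = 0.3037 atm

0.304 atm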